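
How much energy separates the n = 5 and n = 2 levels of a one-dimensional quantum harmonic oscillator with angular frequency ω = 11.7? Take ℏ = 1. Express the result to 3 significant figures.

E_n = ℏω(n + ½), so ΔE = (5 − 2) ℏω = 3 × 11.7 = 35.10.

ΔE = 35.1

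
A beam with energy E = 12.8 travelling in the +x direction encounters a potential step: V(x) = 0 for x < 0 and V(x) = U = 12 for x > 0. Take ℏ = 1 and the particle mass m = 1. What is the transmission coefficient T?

On each side the TISE gives plane waves with k = √(2m(E − V))/ℏ: k₁ = √(2·1·12.8) = 5.060, k₂ = √(2·1·0.8) = 1.265.
Matching ψ and ψ′ at x = 0 gives r = (k₁ − k₂)/(k₁ + k₂), so R = r² = 0.3600 and T = 1 − R = 0.6400.

T = 0.640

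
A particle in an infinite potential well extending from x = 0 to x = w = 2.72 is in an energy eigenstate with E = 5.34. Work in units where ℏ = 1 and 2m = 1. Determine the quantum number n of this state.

From E_n = n²π²ℏ²/(2mw²) invert to n = √(2mw²E)/(πℏ).
n = (2.72/π) × √(2 × 0.5 × 5.34) = 2.001 → n = 2.

n = 2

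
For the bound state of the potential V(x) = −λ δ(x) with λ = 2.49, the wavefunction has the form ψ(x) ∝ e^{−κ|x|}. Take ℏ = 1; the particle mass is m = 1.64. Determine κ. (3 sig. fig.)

Integrating the TISE across x = 0 gives the cusp condition ψ'(0⁺) − ψ'(0⁻) = −(2mλ/ℏ²)ψ(0).
With ψ ∝ e^{−κ|x|} this yields −2κ = −2mλ/ℏ², so κ = mλ/ℏ² = 4.084.

κ = 4.08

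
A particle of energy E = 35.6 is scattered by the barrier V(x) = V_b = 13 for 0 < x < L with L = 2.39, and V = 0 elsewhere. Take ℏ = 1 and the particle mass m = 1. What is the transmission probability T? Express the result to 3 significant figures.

E > V_b: inside the barrier k₂ = √(2m(E − V_b))/ℏ = 6.723, k₂L = 16.07.
T = [1 + V_b² sin²(k₂L) / (4E(E − V_b))]⁻¹ = 1/1.007 = 0.994.

T = 0.994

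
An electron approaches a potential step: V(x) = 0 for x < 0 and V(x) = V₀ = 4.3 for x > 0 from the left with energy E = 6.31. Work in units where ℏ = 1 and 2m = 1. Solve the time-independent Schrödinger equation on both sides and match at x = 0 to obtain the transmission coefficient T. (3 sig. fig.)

On each side the TISE gives plane waves with k = √(2m(E − V))/ℏ: k₁ = √(2·½·6.31) = 2.512, k₂ = √(2·½·2.01) = 1.418.
Matching ψ and ψ′ at x = 0 gives r = (k₁ − k₂)/(k₁ + k₂), so R = r² = 0.07753 and T = 1 − R = 0.9225.

T = 0.922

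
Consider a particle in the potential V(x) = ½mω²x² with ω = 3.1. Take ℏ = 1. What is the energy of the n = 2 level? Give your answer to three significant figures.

E = 7.75

The oscillator eigenvalues are E_n = ℏω(n + ½), so E_2 = 3.1 × 2.5 = 7.750.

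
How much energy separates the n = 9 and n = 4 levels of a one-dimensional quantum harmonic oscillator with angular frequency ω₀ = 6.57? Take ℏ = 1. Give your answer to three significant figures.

E_n = ℏω₀(n + ½), so ΔE = (9 − 4) ℏω₀ = 5 × 6.57 = 32.85.

ΔE = 32.9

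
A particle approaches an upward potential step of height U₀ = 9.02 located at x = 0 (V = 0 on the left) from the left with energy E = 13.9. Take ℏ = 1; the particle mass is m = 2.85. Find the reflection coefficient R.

R = 0.0655

The wavenumbers are k₁ = √(2mE)/ℏ = 8.901 on the left and k₂ = √(2m(E − U₀))/ℏ = 5.274 on the right.
Continuity of ψ and ψ′ at the step yields the reflection amplitude r = (k₁ − k₂)/(k₁ + k₂) = 0.2559; thus R = |r|² = 0.06547, T = 0.9345.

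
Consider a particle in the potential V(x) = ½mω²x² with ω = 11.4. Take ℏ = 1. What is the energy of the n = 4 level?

Using E_n = (n + ½)ℏω: E_4 = 4.5 × 11.4 = 51.30.

E = 51.3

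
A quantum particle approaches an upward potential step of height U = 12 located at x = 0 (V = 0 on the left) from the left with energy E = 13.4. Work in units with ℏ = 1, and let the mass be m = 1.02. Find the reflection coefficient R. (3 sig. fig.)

On each side the TISE gives plane waves with k = √(2m(E − V))/ℏ: k₁ = √(2·1.02·13.4) = 5.228, k₂ = √(2·1.02·1.4) = 1.690.
Matching ψ and ψ′ at x = 0 gives r = (k₁ − k₂)/(k₁ + k₂), so R = r² = 0.2616 and T = 1 − R = 0.7384.

R = 0.262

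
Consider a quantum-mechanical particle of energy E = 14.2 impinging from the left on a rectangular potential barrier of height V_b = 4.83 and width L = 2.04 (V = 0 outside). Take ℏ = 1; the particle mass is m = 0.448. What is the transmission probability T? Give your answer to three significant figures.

Above the barrier the interior wavenumber is k₂ = √(2m(E − V_b))/ℏ = 2.898, giving phase k₂L = 5.911.
Matching at both interfaces gives T⁻¹ = 1 + V_b² sin²(k₂L) / [4E(E − V_b)] = 1.006, hence T = 0.994.

T = 0.994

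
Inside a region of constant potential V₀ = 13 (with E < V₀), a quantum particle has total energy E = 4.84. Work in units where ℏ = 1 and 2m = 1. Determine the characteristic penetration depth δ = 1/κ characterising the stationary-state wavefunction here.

δ = 0.350

Since E < V₀ the TISE in this region is ψ'' = κ²ψ with κ = √(2m(V₀ − E))/ℏ.
κ = √(2 × 0.5 × 8.16) = 2.857. The penetration depth is δ = 1/κ = 0.350.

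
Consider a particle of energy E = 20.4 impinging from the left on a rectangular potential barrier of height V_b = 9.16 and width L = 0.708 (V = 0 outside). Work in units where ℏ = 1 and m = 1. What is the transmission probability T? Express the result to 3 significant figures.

T = 0.996

Above the barrier the interior wavenumber is k₂ = √(2m(E − V_b))/ℏ = 4.741, giving phase k₂L = 3.357.
T = [1 + V_b² sin²(k₂L) / (4E(E − V_b))]⁻¹ = 1/1.004 = 0.996.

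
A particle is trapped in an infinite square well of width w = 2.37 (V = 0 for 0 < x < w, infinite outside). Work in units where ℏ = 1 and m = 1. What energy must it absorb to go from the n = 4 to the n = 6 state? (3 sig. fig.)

ΔE = 17.6

E_n = n²π²ℏ²/(2mw²), so ΔE = (6² − 4²) π²ℏ²/(2mw²).
ΔE = 20 × π² / (2 × 1 × 2.37²) = 17.57.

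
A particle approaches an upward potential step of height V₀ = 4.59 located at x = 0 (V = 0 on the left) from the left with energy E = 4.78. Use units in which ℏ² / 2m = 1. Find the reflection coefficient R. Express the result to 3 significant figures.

The wavenumbers are k₁ = √(2mE)/ℏ = 2.186 on the left and k₂ = √(2m(E − V₀))/ℏ = 0.4359 on the right.
Matching ψ and ψ′ at x = 0 gives r = (k₁ − k₂)/(k₁ + k₂), so R = r² = 0.4456 and T = 1 − R = 0.5544.

R = 0.446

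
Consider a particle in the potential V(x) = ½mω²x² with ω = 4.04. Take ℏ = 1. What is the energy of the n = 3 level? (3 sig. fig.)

The oscillator eigenvalues are E_n = ℏω(n + ½), so E_3 = 4.04 × 3.5 = 14.14.

E = 14.1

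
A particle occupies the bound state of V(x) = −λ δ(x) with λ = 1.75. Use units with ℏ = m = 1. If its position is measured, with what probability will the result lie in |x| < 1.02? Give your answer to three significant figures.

P = 0.972

The normalised bound state is ψ = √κ e^{−κ|x|} with κ = mλ/ℏ² = 1.750.
P(|x| < d) = ∫_{−d}^{d} κ e^{−2κ|x|} dx = 1 − e^{−2κd} = 1 − e^{−3.570} = 0.9718.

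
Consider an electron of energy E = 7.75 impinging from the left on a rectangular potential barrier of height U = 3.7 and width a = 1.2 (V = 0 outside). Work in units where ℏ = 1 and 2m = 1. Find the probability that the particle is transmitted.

T = 0.954

Above the barrier the interior wavenumber is k₂ = √(2m(E − U))/ℏ = 2.012, giving phase k₂a = 2.415.
Matching at both interfaces gives T⁻¹ = 1 + U² sin²(k₂a) / [4E(E − U)] = 1.048, hence T = 0.954.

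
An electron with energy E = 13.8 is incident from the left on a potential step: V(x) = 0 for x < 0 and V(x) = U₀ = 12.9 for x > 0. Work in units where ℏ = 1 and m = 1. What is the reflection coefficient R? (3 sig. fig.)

The wavenumbers are k₁ = √(2mE)/ℏ = 5.254 on the left and k₂ = √(2m(E − U₀))/ℏ = 1.342 on the right.
Continuity of ψ and ψ′ at the step yields the reflection amplitude r = (k₁ − k₂)/(k₁ + k₂) = 0.5931; thus R = |r|² = 0.3518, T = 0.6482.

R = 0.352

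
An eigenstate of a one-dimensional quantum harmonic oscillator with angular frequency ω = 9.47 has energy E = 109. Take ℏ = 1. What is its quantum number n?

n = 11

Invert E_n = (n + ½)ℏω: n = E/ℏω − ½ = 11.010, so n = 11.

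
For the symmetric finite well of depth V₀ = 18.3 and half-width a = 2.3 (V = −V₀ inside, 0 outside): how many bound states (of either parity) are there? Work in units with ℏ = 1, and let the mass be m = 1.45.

The dimensionless depth is z₀ = a√(2mV₀)/ℏ = 2.3 × √(53.07) = 16.76.
A new bound state (alternating even/odd) appears each time z₀ passes a multiple of π/2, so N = ⌊2z₀/π⌋ + 1 = ⌊10.67⌋ + 1 = 11.

N = 11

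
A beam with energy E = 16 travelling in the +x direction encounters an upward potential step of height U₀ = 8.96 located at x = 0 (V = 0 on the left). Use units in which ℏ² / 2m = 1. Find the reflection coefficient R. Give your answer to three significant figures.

R = 0.0410

On each side the TISE gives plane waves with k = √(2m(E − V))/ℏ: k₁ = √(2·½·16) = 4.000, k₂ = √(2·½·7.04) = 2.653.
Matching ψ and ψ′ at x = 0 gives r = (k₁ − k₂)/(k₁ + k₂), so R = r² = 0.04097 and T = 1 − R = 0.9590.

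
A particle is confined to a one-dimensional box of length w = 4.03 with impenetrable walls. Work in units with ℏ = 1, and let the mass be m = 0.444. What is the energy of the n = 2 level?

The infinite-well eigenfunctions ψ_n = √(2/w) sin(nπx/w) vanish at both walls, giving E_n = n²π²ℏ²/(2mw²).
E_2 = 2² × π² / (2 × 0.444 × 4.03²) = 2.737.

E = 2.74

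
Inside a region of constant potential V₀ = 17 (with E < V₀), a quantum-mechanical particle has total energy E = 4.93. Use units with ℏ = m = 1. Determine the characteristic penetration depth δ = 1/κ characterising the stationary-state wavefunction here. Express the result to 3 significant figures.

δ = 0.204

Since E < V₀ the TISE in this region is ψ'' = κ²ψ with κ = √(2m(V₀ − E))/ℏ.
κ = √(2 × 1 × 12.07) = 4.913. The penetration depth is δ = 1/κ = 0.204.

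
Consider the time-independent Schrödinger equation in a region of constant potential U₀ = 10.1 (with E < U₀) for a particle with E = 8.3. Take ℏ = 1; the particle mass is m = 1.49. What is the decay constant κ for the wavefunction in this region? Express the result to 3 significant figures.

κ = 2.32

Since E < U₀ the TISE in this region is ψ'' = κ²ψ with κ = √(2m(U₀ − E))/ℏ.
κ = √(2 × 1.49 × 1.8) = 2.316.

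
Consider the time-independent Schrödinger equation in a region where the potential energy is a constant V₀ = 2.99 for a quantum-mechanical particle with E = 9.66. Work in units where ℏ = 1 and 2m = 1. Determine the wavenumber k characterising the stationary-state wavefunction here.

With E > V₀ the solution is oscillatory, ψ ∝ e^{±ikx} with k = √(2m(E − V₀))/ℏ.
k = √(2 × 0.5 × 6.67) = 2.583.

k = 2.58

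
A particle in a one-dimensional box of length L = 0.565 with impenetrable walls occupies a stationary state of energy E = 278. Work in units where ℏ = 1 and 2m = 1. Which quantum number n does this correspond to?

For an infinite well E_n = n²π²ℏ²/(2mL²), so n = (L/πℏ)√(2mE).
n = (0.565/π) × √(2 × 0.5 × 278) = 2.999 → n = 3.

n = 3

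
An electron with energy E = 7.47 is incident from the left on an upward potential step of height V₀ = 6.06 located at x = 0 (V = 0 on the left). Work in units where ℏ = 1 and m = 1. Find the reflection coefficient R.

The wavenumbers are k₁ = √(2mE)/ℏ = 3.865 on the left and k₂ = √(2m(E − V₀))/ℏ = 1.679 on the right.
Continuity of ψ and ψ′ at the step yields the reflection amplitude r = (k₁ − k₂)/(k₁ + k₂) = 0.3943; thus R = |r|² = 0.1554, T = 0.8446.

R = 0.155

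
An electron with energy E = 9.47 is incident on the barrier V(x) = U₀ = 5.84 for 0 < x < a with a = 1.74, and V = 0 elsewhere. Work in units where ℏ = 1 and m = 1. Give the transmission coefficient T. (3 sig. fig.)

T = 0.801

E > U₀: inside the barrier k₂ = √(2m(E − U₀))/ℏ = 2.694, k₂a = 4.688.
Matching at both interfaces gives T⁻¹ = 1 + U₀² sin²(k₂a) / [4E(E − U₀)] = 1.248, hence T = 0.801.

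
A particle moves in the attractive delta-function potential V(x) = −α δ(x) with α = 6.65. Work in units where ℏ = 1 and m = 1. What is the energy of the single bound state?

The bound state is ψ(x) = √κ e^{−κ|x|}. The derivative jump ψ'(0⁺) − ψ'(0⁻) = −(2mα/ℏ²)ψ(0) fixes κ = mα/ℏ² = 6.650.
Then E = −ℏ²κ²/(2m) = −mα²/(2ℏ²) = -22.11.

E = -22.1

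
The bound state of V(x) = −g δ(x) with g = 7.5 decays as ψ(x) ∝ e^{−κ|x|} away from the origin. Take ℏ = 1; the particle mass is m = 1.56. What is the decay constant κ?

κ = 11.7

Integrating the TISE across x = 0 gives the cusp condition ψ'(0⁺) − ψ'(0⁻) = −(2mg/ℏ²)ψ(0).
With ψ ∝ e^{−κ|x|} this yields −2κ = −2mg/ℏ², so κ = mg/ℏ² = 11.70.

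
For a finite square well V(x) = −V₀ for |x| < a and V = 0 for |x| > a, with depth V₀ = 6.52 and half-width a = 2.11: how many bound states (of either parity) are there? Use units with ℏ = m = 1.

Define the well-strength parameter z₀ = (a/ℏ)√(2mV₀) = 2.11 × √(2·1·6.52) = 7.619.
The even/odd transcendental equations gain one root per π/2 in z₀, giving N = 1 + ⌊2z₀/π⌋ = 1 + ⌊4.851⌋ = 5.

N = 5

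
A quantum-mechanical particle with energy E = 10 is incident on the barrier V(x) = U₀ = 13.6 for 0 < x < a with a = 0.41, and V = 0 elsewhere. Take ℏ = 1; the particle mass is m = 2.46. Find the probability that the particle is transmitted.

T = 0.0953

Since E < U₀ the interior solution is evanescent with decay constant κ = √(2m(U₀ − E))/ℏ = 4.209.
κa = 1.726, sinh(κa) = 2.719.
The exact tunnelling result is T⁻¹ = 1 + U₀² sinh²(κa) / [4E(U₀ − E)] = 10.49, so T = 0.0953.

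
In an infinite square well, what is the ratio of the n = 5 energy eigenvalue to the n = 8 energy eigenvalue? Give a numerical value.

E_n = n²π²ℏ²/(2mL²) so the ratio is n₂²/n₁² = 25/64 = 0.390625.

0.390625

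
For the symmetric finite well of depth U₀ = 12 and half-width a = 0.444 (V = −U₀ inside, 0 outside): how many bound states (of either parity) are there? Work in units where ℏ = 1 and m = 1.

N = 2

The dimensionless depth is z₀ = a√(2mU₀)/ℏ = 0.444 × √(24.00) = 2.175.
A new bound state (alternating even/odd) appears each time z₀ passes a multiple of π/2, so N = ⌊2z₀/π⌋ + 1 = ⌊1.385⌋ + 1 = 2.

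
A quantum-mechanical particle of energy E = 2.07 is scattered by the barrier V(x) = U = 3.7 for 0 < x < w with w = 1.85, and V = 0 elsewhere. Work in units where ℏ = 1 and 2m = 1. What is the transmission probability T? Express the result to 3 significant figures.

Since E < U the interior solution is evanescent with decay constant κ = √(2m(U − E))/ℏ = 1.277.
κw = 2.362, sinh(κw) = 5.259.
Matching ψ, ψ′ at both faces gives T = [1 + U² sinh²(κw) / (4E(U − E))]⁻¹ = 1/29.05 = 0.0344.

T = 0.0344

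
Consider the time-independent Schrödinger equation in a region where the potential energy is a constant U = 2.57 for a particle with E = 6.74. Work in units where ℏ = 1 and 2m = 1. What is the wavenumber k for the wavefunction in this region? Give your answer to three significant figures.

k = 2.04

With E > U the solution is oscillatory, ψ ∝ e^{±ikx} with k = √(2m(E − U))/ℏ.
k = √(2 × 0.5 × 4.17) = 2.042.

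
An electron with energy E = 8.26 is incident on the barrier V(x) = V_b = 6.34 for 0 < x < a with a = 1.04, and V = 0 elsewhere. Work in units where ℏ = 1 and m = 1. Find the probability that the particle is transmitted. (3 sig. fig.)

Above the barrier the interior wavenumber is k₂ = √(2m(E − V_b))/ℏ = 1.960, giving phase k₂a = 2.038.
Matching at both interfaces gives T⁻¹ = 1 + V_b² sin²(k₂a) / [4E(E − V_b)] = 1.505, hence T = 0.664.

T = 0.664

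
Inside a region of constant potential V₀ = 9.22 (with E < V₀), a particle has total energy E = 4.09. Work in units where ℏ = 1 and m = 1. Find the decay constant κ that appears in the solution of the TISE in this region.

Since E < V₀ the TISE in this region is ψ'' = κ²ψ with κ = √(2m(V₀ − E))/ℏ.
κ = √(2 × 1 × 5.13) = 3.203.

κ = 3.20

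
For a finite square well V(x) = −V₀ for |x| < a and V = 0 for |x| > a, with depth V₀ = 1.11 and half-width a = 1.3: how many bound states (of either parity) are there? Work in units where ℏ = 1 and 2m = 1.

Define the well-strength parameter z₀ = (a/ℏ)√(2mV₀) = 1.3 × √(2·0.5·1.11) = 1.370.
The even/odd transcendental equations gain one root per π/2 in z₀, giving N = 1 + ⌊2z₀/π⌋ = 1 + ⌊0.8719⌋ = 1.

N = 1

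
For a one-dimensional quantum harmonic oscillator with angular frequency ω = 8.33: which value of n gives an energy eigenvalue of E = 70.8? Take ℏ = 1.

Invert E_n = (n + ½)ℏω: n = E/ℏω − ½ = 7.999, so n = 8.

n = 8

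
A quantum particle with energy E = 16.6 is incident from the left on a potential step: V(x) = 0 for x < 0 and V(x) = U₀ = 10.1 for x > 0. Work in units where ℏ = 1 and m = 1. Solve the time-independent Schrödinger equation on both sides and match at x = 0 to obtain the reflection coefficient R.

R = 0.0530

The wavenumbers are k₁ = √(2mE)/ℏ = 5.762 on the left and k₂ = √(2m(E − U₀))/ℏ = 3.606 on the right.
Continuity of ψ and ψ′ at the step yields the reflection amplitude r = (k₁ − k₂)/(k₁ + k₂) = 0.2302; thus R = |r|² = 0.05299, T = 0.9470.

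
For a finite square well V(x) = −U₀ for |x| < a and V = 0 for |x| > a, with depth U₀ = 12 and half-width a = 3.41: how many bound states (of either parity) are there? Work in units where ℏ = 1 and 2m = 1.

N = 8

Define the well-strength parameter z₀ = (a/ℏ)√(2mU₀) = 3.41 × √(2·0.5·12) = 11.81.
A new bound state (alternating even/odd) appears each time z₀ passes a multiple of π/2, so N = ⌊2z₀/π⌋ + 1 = ⌊7.520⌋ + 1 = 8.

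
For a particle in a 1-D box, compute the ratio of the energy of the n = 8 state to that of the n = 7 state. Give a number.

Since E_n ∝ n², the ratio is (8/7)² = 1.30612.

1.30612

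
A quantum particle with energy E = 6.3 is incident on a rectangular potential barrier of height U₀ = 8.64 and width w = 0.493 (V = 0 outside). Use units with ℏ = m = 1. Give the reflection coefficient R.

E < U₀: inside the barrier ψ ∝ e^{±κx} with κ = √(2m(U₀ − E))/ℏ = 2.163.
κw = 1.067, sinh(κw) = 1.281.
Matching ψ, ψ′ at both faces gives T = [1 + U₀² sinh²(κw) / (4E(U₀ − E))]⁻¹ = 1/3.076 = 0.325.
R = 1 − T = 0.675.

R = 0.675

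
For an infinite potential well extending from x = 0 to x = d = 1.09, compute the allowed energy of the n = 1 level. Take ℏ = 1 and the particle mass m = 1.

E = 4.15

The infinite-well eigenfunctions ψ_n = √(2/d) sin(nπx/d) vanish at both walls, giving E_n = n²π²ℏ²/(2md²).
E_1 = 1² × π² / (2 × 1 × 1.09²) = 4.154.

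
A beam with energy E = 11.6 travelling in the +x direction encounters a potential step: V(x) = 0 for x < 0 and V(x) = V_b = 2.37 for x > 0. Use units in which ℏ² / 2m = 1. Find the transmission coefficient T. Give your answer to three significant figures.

On each side the TISE gives plane waves with k = √(2m(E − V))/ℏ: k₁ = √(2·½·11.6) = 3.406, k₂ = √(2·½·9.23) = 3.038.
Continuity of ψ and ψ′ at the step yields the reflection amplitude r = (k₁ − k₂)/(k₁ + k₂) = 0.05707; thus R = |r|² = 0.003257, T = 0.9967.

T = 0.997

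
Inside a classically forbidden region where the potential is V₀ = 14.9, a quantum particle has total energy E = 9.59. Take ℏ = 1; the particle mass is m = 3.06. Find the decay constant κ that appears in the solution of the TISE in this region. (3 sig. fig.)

Since E < V₀ the TISE in this region is ψ'' = κ²ψ with κ = √(2m(V₀ − E))/ℏ.
κ = √(2 × 3.06 × 5.31) = 5.701.

κ = 5.70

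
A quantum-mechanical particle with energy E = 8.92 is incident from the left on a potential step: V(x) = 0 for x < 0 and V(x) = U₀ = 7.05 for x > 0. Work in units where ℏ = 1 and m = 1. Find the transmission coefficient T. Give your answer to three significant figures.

T = 0.862

The wavenumbers are k₁ = √(2mE)/ℏ = 4.224 on the left and k₂ = √(2m(E − U₀))/ℏ = 1.934 on the right.
Continuity of ψ and ψ′ at the step yields the reflection amplitude r = (k₁ − k₂)/(k₁ + k₂) = 0.3719; thus R = |r|² = 0.1383, T = 0.8617.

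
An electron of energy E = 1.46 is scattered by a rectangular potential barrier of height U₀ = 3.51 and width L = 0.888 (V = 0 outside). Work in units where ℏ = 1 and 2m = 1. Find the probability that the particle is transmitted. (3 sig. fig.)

T = 0.265

E < U₀: inside the barrier ψ ∝ e^{±κx} with κ = √(2m(U₀ − E))/ℏ = 1.432.
κL = 1.271, sinh(κL) = 1.643.
The exact tunnelling result is T⁻¹ = 1 + U₀² sinh²(κL) / [4E(U₀ − E)] = 3.777, so T = 0.265.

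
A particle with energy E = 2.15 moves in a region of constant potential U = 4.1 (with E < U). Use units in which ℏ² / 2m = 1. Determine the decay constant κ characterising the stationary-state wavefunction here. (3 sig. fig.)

Since E < U the TISE in this region is ψ'' = κ²ψ with κ = √(2m(U − E))/ℏ.
κ = √(2 × 0.5 × 1.95) = 1.396.

κ = 1.40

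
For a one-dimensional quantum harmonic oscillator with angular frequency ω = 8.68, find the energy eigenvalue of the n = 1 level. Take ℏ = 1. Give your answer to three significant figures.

E = 13.0

Using E_n = (n + ½)ℏω: E_1 = 1.5 × 8.68 = 13.02.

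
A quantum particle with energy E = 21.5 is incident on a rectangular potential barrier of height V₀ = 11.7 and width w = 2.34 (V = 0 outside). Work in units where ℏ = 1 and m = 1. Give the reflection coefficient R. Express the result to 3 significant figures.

R = 0.0951

E > V₀: inside the barrier k₂ = √(2m(E − V₀))/ℏ = 4.427, k₂w = 10.36.
T = [1 + V₀² sin²(k₂w) / (4E(E − V₀))]⁻¹ = 1/1.105 = 0.905.
R = 1 − T = 0.0951.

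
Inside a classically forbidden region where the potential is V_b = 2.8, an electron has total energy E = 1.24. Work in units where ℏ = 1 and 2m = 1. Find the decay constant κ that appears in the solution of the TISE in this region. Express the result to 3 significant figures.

Since E < V_b the TISE in this region is ψ'' = κ²ψ with κ = √(2m(V_b − E))/ℏ.
κ = √(2 × 0.5 × 1.56) = 1.249.

κ = 1.25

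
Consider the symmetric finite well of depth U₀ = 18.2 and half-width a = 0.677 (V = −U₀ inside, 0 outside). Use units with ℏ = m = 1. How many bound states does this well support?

The dimensionless depth is z₀ = a√(2mU₀)/ℏ = 0.677 × √(36.40) = 4.085.
The even/odd transcendental equations gain one root per π/2 in z₀, giving N = 1 + ⌊2z₀/π⌋ = 1 + ⌊2.600⌋ = 3.

N = 3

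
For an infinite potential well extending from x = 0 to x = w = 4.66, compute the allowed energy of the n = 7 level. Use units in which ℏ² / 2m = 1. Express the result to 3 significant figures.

The infinite-well eigenfunctions ψ_n = √(2/w) sin(nπx/w) vanish at both walls, giving E_n = n²π²ℏ²/(2mw²).
E_7 = 7² × π² / (2 × 0.5 × 4.66²) = 22.27.

E = 22.3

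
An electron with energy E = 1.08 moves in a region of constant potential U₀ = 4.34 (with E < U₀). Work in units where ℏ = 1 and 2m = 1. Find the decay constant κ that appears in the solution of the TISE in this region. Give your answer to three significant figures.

κ = 1.81

Since E < U₀ the TISE in this region is ψ'' = κ²ψ with κ = √(2m(U₀ − E))/ℏ.
κ = √(2 × 0.5 × 3.26) = 1.806.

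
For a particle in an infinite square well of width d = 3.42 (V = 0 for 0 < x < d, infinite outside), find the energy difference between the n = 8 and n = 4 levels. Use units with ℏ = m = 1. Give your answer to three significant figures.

ΔE = 20.3

E_n = n²π²ℏ²/(2md²), so ΔE = (8² − 4²) π²ℏ²/(2md²).
ΔE = 48 × π² / (2 × 1 × 3.42²) = 20.25.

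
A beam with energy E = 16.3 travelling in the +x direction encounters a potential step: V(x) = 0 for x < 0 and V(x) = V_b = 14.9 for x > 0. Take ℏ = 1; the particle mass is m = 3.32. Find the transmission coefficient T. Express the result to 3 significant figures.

T = 0.701

On each side the TISE gives plane waves with k = √(2m(E − V))/ℏ: k₁ = √(2·3.32·16.3) = 10.40, k₂ = √(2·3.32·1.4) = 3.049.
Continuity of ψ and ψ′ at the step yields the reflection amplitude r = (k₁ − k₂)/(k₁ + k₂) = 0.5467; thus R = |r|² = 0.2989, T = 0.7011.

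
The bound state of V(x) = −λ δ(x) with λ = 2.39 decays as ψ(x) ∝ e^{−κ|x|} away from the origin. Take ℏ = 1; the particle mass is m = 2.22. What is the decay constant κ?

Integrating the TISE across x = 0 gives the cusp condition ψ'(0⁺) − ψ'(0⁻) = −(2mλ/ℏ²)ψ(0).
With ψ ∝ e^{−κ|x|} this yields −2κ = −2mλ/ℏ², so κ = mλ/ℏ² = 5.306.

κ = 5.31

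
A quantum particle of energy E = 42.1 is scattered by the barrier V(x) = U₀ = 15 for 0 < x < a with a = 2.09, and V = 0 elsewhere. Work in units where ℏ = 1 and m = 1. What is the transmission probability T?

Above the barrier the interior wavenumber is k₂ = √(2m(E − U₀))/ℏ = 7.362, giving phase k₂a = 15.39.
Matching at both interfaces gives T⁻¹ = 1 + U₀² sin²(k₂a) / [4E(E − U₀)] = 1.005, hence T = 0.995.

T = 0.995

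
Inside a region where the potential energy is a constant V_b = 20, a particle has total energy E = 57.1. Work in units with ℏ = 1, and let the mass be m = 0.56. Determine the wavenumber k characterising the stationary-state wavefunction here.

k = 6.45

With E > V_b the solution is oscillatory, ψ ∝ e^{±ikx} with k = √(2m(E − V_b))/ℏ.
k = √(2 × 0.56 × 37.1) = 6.446.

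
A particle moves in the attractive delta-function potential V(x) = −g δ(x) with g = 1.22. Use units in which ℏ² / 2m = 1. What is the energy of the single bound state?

The bound state is ψ(x) = √κ e^{−κ|x|}. The derivative jump ψ'(0⁺) − ψ'(0⁻) = −(2mg/ℏ²)ψ(0) fixes κ = mg/ℏ² = 0.6100.
Then E = −ℏ²κ²/(2m) = −mg²/(2ℏ²) = -0.3721.

E = -0.372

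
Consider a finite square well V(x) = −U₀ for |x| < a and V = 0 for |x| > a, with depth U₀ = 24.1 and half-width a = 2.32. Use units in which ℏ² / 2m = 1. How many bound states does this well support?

Define the well-strength parameter z₀ = (a/ℏ)√(2mU₀) = 2.32 × √(2·0.5·24.1) = 11.39.
A new bound state (alternating even/odd) appears each time z₀ passes a multiple of π/2, so N = ⌊2z₀/π⌋ + 1 = ⌊7.251⌋ + 1 = 8.

N = 8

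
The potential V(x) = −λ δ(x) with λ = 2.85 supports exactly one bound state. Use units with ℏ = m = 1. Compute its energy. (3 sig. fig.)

E = -4.06

The bound state is ψ(x) = √κ e^{−κ|x|}. The derivative jump ψ'(0⁺) − ψ'(0⁻) = −(2mλ/ℏ²)ψ(0) fixes κ = mλ/ℏ² = 2.850.
Then E = −ℏ²κ²/(2m) = −mλ²/(2ℏ²) = -4.061.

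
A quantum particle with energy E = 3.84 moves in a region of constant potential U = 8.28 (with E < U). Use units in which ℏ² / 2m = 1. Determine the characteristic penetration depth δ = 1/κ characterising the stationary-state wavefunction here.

Since E < U the TISE in this region is ψ'' = κ²ψ with κ = √(2m(U − E))/ℏ.
κ = √(2 × 0.5 × 4.44) = 2.107. The penetration depth is δ = 1/κ = 0.475.

δ = 0.475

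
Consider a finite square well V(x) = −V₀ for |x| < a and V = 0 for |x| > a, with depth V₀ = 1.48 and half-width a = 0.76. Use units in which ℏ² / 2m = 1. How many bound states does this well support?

N = 1

The dimensionless depth is z₀ = a√(2mV₀)/ℏ = 0.76 × √(1.480) = 0.9246.
The even/odd transcendental equations gain one root per π/2 in z₀, giving N = 1 + ⌊2z₀/π⌋ = 1 + ⌊0.5886⌋ = 1.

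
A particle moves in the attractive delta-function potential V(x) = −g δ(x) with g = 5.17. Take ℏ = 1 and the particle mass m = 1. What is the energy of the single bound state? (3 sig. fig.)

For x ≠ 0 the bound state is ψ ∝ e^{−κ|x|}; integrating the TISE across the delta gives the cusp condition 2κ = 2mg/ℏ², so κ = 5.170.
Then E = −ℏ²κ²/(2m) = −mg²/(2ℏ²) = -13.36.

E = -13.4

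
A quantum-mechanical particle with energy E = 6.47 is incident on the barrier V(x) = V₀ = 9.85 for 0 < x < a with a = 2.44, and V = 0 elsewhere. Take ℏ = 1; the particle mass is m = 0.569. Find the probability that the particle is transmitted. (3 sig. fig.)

T = 0.000251

Since E < V₀ the interior solution is evanescent with decay constant κ = √(2m(V₀ − E))/ℏ = 1.961.
κa = 4.785, sinh(κa) = 59.87.
Matching ψ, ψ′ at both faces gives T = [1 + V₀² sinh²(κa) / (4E(V₀ − E))]⁻¹ = 1/3977 = 0.000251.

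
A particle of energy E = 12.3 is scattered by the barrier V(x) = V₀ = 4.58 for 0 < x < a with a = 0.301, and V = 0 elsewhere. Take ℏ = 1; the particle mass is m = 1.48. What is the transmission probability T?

T = 0.949

E > V₀: inside the barrier k₂ = √(2m(E − V₀))/ℏ = 4.780, k₂a = 1.439.
Matching at both interfaces gives T⁻¹ = 1 + V₀² sin²(k₂a) / [4E(E − V₀)] = 1.054, hence T = 0.949.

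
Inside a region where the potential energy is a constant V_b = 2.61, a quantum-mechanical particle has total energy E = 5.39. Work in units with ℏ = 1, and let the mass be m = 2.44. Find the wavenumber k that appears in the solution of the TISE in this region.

With E > V_b the solution is oscillatory, ψ ∝ e^{±ikx} with k = √(2m(E − V_b))/ℏ.
k = √(2 × 2.44 × 2.78) = 3.683.

k = 3.68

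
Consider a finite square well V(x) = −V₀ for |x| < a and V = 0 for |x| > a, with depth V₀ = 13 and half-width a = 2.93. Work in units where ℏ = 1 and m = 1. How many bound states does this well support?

N = 10

Define the well-strength parameter z₀ = (a/ℏ)√(2mV₀) = 2.93 × √(2·1·13) = 14.94.
The even/odd transcendental equations gain one root per π/2 in z₀, giving N = 1 + ⌊2z₀/π⌋ = 1 + ⌊9.511⌋ = 10.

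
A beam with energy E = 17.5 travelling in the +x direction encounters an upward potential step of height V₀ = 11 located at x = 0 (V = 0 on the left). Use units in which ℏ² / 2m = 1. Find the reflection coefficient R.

R = 0.0589

On each side the TISE gives plane waves with k = √(2m(E − V))/ℏ: k₁ = √(2·½·17.5) = 4.183, k₂ = √(2·½·6.5) = 2.550.
Continuity of ψ and ψ′ at the step yields the reflection amplitude r = (k₁ − k₂)/(k₁ + k₂) = 0.2427; thus R = |r|² = 0.05888, T = 0.9411.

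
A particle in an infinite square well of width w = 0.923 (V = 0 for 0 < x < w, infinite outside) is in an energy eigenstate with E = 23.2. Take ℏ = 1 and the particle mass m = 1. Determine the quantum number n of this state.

n = 2

From E_n = n²π²ℏ²/(2mw²) invert to n = √(2mw²E)/(πℏ).
n = (0.923/π) × √(2 × 1 × 23.2) = 2.001 → n = 2.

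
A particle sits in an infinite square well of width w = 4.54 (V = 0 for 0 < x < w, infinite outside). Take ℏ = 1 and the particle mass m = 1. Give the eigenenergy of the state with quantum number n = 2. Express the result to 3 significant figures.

Requiring ψ(0) = ψ(w) = 0 quantises k = nπ/w, hence E_n = ℏ²k²/2m = n²π²ℏ²/(2mw²).
E_2 = 2² × π² / (2 × 1 × 4.54²) = 0.9577.

E = 0.958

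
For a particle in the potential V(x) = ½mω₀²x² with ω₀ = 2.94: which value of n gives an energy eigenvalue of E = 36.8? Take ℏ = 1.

n = 12

E_n = ℏω₀(n + ½) ⇒ n = E/(ℏω₀) − ½ = 36.8/2.94 − 0.5 = 12.017 → n = 12.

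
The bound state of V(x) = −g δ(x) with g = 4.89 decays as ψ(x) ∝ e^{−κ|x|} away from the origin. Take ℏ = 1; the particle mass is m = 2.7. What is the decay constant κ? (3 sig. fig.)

Integrate −(ℏ²/2m)ψ'' − gδ(x)ψ = Eψ from −ε to +ε: the ψ'' term gives ψ'(0⁺) − ψ'(0⁻) and the δ term gives −(2mg/ℏ²)ψ(0).
With ψ ∝ e^{−κ|x|} this yields −2κ = −2mg/ℏ², so κ = mg/ℏ² = 13.20.

κ = 13.2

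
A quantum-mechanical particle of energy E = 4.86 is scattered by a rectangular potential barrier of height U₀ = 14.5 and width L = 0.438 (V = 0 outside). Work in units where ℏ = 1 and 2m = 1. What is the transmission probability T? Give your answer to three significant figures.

Since E < U₀ the interior solution is evanescent with decay constant κ = √(2m(U₀ − E))/ℏ = 3.105.
κL = 1.360, sinh(κL) = 1.820.
The exact tunnelling result is T⁻¹ = 1 + U₀² sinh²(κL) / [4E(U₀ − E)] = 4.715, so T = 0.212.

T = 0.212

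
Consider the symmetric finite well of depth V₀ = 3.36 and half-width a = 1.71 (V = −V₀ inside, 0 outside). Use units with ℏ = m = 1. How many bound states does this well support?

The dimensionless depth is z₀ = a√(2mV₀)/ℏ = 1.71 × √(6.720) = 4.433.
The even/odd transcendental equations gain one root per π/2 in z₀, giving N = 1 + ⌊2z₀/π⌋ = 1 + ⌊2.822⌋ = 3.

N = 3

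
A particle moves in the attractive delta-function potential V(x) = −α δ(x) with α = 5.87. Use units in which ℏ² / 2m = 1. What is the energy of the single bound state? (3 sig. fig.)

E = -8.61

For x ≠ 0 the bound state is ψ ∝ e^{−κ|x|}; integrating the TISE across the delta gives the cusp condition 2κ = 2mα/ℏ², so κ = 2.935.
Then E = −ℏ²κ²/(2m) = −mα²/(2ℏ²) = -8.614.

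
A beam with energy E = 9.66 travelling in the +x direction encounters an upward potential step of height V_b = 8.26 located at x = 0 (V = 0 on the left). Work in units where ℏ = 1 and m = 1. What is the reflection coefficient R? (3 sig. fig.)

The wavenumbers are k₁ = √(2mE)/ℏ = 4.395 on the left and k₂ = √(2m(E − V_b))/ℏ = 1.673 on the right.
Continuity of ψ and ψ′ at the step yields the reflection amplitude r = (k₁ − k₂)/(k₁ + k₂) = 0.4485; thus R = |r|² = 0.2012, T = 0.7988.

R = 0.201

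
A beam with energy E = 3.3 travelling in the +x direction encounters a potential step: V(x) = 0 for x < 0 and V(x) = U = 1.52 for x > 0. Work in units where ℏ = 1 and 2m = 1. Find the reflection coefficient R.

On each side the TISE gives plane waves with k = √(2m(E − V))/ℏ: k₁ = √(2·½·3.3) = 1.817, k₂ = √(2·½·1.78) = 1.334.
Matching ψ and ψ′ at x = 0 gives r = (k₁ − k₂)/(k₁ + k₂), so R = r² = 0.02344 and T = 1 − R = 0.9766.

R = 0.0234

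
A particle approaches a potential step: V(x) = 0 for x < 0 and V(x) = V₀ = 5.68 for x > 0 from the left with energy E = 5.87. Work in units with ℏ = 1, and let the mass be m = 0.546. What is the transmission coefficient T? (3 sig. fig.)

T = 0.517

On each side the TISE gives plane waves with k = √(2m(E − V))/ℏ: k₁ = √(2·0.546·5.87) = 2.532, k₂ = √(2·0.546·0.19) = 0.4555.
Continuity of ψ and ψ′ at the step yields the reflection amplitude r = (k₁ − k₂)/(k₁ + k₂) = 0.6950; thus R = |r|² = 0.4831, T = 0.5169.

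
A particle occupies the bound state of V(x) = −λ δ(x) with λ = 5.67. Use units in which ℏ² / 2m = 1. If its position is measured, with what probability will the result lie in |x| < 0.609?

The normalised bound state is ψ = √κ e^{−κ|x|} with κ = mλ/ℏ² = 2.835.
P(|x| < d) = ∫_{−d}^{d} κ e^{−2κ|x|} dx = 1 − e^{−2κd} = 1 − e^{−3.453} = 0.9684.

P = 0.968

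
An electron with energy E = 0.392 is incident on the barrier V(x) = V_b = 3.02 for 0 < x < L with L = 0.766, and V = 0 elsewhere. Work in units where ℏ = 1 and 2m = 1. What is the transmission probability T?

T = 0.152

E < V_b: inside the barrier ψ ∝ e^{±κx} with κ = √(2m(V_b − E))/ℏ = 1.621.
κL = 1.242, sinh(κL) = 1.586.
Matching ψ, ψ′ at both faces gives T = [1 + V_b² sinh²(κL) / (4E(V_b − E))]⁻¹ = 1/6.570 = 0.152.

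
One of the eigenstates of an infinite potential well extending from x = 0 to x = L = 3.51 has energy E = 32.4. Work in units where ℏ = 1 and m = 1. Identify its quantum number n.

For an infinite well E_n = n²π²ℏ²/(2mL²), so n = (L/πℏ)√(2mE).
n = (3.51/π) × √(2 × 1 × 32.4) = 8.994 → n = 9.

n = 9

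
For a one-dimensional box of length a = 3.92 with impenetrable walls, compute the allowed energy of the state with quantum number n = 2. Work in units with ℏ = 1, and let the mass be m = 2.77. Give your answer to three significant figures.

E = 0.464

The infinite-well eigenfunctions ψ_n = √(2/a) sin(nπx/a) vanish at both walls, giving E_n = n²π²ℏ²/(2ma²).
E_2 = 2² × π² / (2 × 2.77 × 3.92²) = 0.4637.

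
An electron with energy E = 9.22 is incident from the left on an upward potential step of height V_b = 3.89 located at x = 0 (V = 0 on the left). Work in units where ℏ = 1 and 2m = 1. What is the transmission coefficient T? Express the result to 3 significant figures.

On each side the TISE gives plane waves with k = √(2m(E − V))/ℏ: k₁ = √(2·½·9.22) = 3.036, k₂ = √(2·½·5.33) = 2.309.
Matching ψ and ψ′ at x = 0 gives r = (k₁ − k₂)/(k₁ + k₂), so R = r² = 0.01854 and T = 1 − R = 0.9815.

T = 0.981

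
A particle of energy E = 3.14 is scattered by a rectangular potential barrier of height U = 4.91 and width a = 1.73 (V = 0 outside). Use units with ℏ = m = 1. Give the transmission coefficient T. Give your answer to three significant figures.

T = 0.00548

E < U: inside the barrier ψ ∝ e^{±κx} with κ = √(2m(U − E))/ℏ = 1.881.
κa = 3.255, sinh(κa) = 12.94.
Matching ψ, ψ′ at both faces gives T = [1 + U² sinh²(κa) / (4E(U − E))]⁻¹ = 1/182.6 = 0.00548.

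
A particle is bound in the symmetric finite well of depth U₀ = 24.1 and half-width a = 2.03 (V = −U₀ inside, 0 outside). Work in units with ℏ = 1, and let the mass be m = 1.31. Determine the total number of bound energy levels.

N = 11

Define the well-strength parameter z₀ = (a/ℏ)√(2mU₀) = 2.03 × √(2·1.31·24.1) = 16.13.
The even/odd transcendental equations gain one root per π/2 in z₀, giving N = 1 + ⌊2z₀/π⌋ = 1 + ⌊10.27⌋ = 11.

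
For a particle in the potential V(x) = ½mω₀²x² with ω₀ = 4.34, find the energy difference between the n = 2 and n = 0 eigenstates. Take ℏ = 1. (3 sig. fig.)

ΔE = 8.68

E_n = ℏω₀(n + ½), so ΔE = (2 − 0) ℏω₀ = 2 × 4.34 = 8.680.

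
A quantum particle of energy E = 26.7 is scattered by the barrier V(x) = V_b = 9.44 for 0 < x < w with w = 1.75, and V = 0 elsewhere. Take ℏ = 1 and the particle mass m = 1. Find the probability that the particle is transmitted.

Above the barrier the interior wavenumber is k₂ = √(2m(E − V_b))/ℏ = 5.875, giving phase k₂w = 10.28.
Matching at both interfaces gives T⁻¹ = 1 + V_b² sin²(k₂w) / [4E(E − V_b)] = 1.028, hence T = 0.973.

T = 0.973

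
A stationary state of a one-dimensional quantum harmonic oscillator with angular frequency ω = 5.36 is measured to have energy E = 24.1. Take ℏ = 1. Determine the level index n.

E_n = ℏω(n + ½) ⇒ n = E/(ℏω) − ½ = 24.1/5.36 − 0.5 = 3.996 → n = 4.

n = 4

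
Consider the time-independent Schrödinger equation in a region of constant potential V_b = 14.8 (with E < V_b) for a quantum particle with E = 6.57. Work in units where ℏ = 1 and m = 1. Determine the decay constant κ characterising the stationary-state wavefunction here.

Since E < V_b the TISE in this region is ψ'' = κ²ψ with κ = √(2m(V_b − E))/ℏ.
κ = √(2 × 1 × 8.23) = 4.057.

κ = 4.06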